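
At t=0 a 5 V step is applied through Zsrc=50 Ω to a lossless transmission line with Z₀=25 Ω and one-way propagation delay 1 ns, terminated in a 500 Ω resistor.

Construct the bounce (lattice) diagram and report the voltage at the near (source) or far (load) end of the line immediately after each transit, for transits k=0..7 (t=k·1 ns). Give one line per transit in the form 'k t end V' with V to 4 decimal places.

Γ_L=0.904762, Γ_S=0.333333; launch V₁=5·25/75=1.666667
k=0 src: V=1.6667
k=1 load: inc=1.666667, refl=1.666667·0.904762=1.5079; V=0.000000+1.666667+1.507937=3.1746
k=2 src: inc=1.507937, refl=1.507937·0.333333=0.5026; V=1.666667+1.507937+0.502646=3.6772
k=3 load: inc=0.502646, refl=0.502646·0.904762=0.4548; V=3.174603+0.502646+0.454775=4.1320
k=4 src: inc=0.454775, refl=0.454775·0.333333=0.1516; V=3.677249+0.454775+0.151592=4.2836
k=5 load: inc=0.151592, refl=0.151592·0.904762=0.1372; V=4.132023+0.151592+0.137154=4.4208
k=6 src: inc=0.137154, refl=0.137154·0.333333=0.0457; V=4.283615+0.137154+0.045718=4.4665
k=7 load: inc=0.045718, refl=0.045718·0.904762=0.0414; V=4.420769+0.045718+0.041364=4.5079

0 0 source 1.6667
1 1 load 3.1746
2 2 source 3.6772
3 3 load 4.1320
4 4 source 4.2836
5 5 load 4.4208
6 6 source 4.4665
7 7 load 4.5079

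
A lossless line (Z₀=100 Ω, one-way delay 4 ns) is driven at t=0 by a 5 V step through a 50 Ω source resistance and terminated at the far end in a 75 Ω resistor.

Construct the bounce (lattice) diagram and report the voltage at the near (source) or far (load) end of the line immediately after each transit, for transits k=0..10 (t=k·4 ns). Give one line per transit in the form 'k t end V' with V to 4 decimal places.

0 0 source 3.3333
1 4 load 2.8571
2 8 source 3.0159
3 12 load 2.9932
4 16 source 3.0008
5 20 load 2.9997
6 24 source 3.0000
7 28 load 3.0000
8 32 source 3.0000
9 36 load 3.0000
10 40 source 3.0000

Γ_L=-0.142857, Γ_S=-0.333333; launch V₁=5·100/150=3.333333
k=0 src: V=3.3333
k=1 load: inc=3.333333, refl=3.333333·-0.142857=-0.4762; V=0.000000+3.333333+-0.476190=2.8571
k=2 src: inc=-0.476190, refl=-0.476190·-0.333333=0.1587; V=3.333333+-0.476190+0.158730=3.0159
k=3 load: inc=0.158730, refl=0.158730·-0.142857=-0.0227; V=2.857143+0.158730+-0.022676=2.9932
k=4 src: inc=-0.022676, refl=-0.022676·-0.333333=0.0076; V=3.015873+-0.022676+0.007559=3.0008
k=5 load: inc=0.007559, refl=0.007559·-0.142857=-0.0011; V=2.993197+0.007559+-0.001080=2.9997
k=6 src: inc=-0.001080, refl=-0.001080·-0.333333=0.0004; V=3.000756+-0.001080+0.000360=3.0000
k=7 load: inc=0.000360, refl=0.000360·-0.142857=-0.0001; V=2.999676+0.000360+-0.000051=3.0000
k=8 src: inc=-0.000051, refl=-0.000051·-0.333333=0.0000; V=3.000036+-0.000051+0.000017=3.0000
k=9 load: inc=0.000017, refl=0.000017·-0.142857=-0.0000; V=2.999985+0.000017+-0.000002=3.0000
k=10 src: inc=-0.000002, refl=-0.000002·-0.333333=0.0000; V=3.000002+-0.000002+0.000001=3.0000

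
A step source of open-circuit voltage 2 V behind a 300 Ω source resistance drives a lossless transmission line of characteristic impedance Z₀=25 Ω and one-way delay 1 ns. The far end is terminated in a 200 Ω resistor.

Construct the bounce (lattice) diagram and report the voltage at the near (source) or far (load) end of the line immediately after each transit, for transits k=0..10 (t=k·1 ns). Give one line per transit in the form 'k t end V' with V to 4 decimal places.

0 0 source 0.1538
1 1 load 0.2735
2 2 source 0.3748
3 3 load 0.4535
4 4 source 0.5201
5 5 load 0.5720
6 6 source 0.6158
7 7 load 0.6499
8 8 source 0.6788
9 9 load 0.7012
10 10 source 0.7202

Γ_L=0.777778, Γ_S=0.846154; launch V₁=2·25/325=0.153846
k=0 src: V=0.1538
k=1 load: inc=0.153846, refl=0.153846·0.777778=0.1197; V=0.000000+0.153846+0.119658=0.2735
k=2 src: inc=0.119658, refl=0.119658·0.846154=0.1012; V=0.153846+0.119658+0.101249=0.3748
k=3 load: inc=0.101249, refl=0.101249·0.777778=0.0787; V=0.273504+0.101249+0.078749=0.4535
k=4 src: inc=0.078749, refl=0.078749·0.846154=0.0666; V=0.374753+0.078749+0.066634=0.5201
k=5 load: inc=0.066634, refl=0.066634·0.777778=0.0518; V=0.453503+0.066634+0.051827=0.5720
k=6 src: inc=0.051827, refl=0.051827·0.846154=0.0439; V=0.520137+0.051827+0.043853=0.6158
k=7 load: inc=0.043853, refl=0.043853·0.777778=0.0341; V=0.571963+0.043853+0.034108=0.6499
k=8 src: inc=0.034108, refl=0.034108·0.846154=0.0289; V=0.615817+0.034108+0.028861=0.6788
k=9 load: inc=0.028861, refl=0.028861·0.777778=0.0224; V=0.649925+0.028861+0.022447=0.7012
k=10 src: inc=0.022447, refl=0.022447·0.846154=0.0190; V=0.678785+0.022447+0.018994=0.7202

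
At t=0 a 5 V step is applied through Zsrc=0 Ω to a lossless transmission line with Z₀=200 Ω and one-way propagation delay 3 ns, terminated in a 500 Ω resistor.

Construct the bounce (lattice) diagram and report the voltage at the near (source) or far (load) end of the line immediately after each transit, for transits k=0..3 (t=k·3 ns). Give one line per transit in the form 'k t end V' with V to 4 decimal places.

Γ_L=0.428571, Γ_S=-1.000000; launch V₁=5·200/200=5.000000
k=0 src: V=5.0000
k=1 load: inc=5.000000, refl=5.000000·0.428571=2.1429; V=0.000000+5.000000+2.142857=7.1429
k=2 src: inc=2.142857, refl=2.142857·-1.000000=-2.1429; V=5.000000+2.142857+-2.142857=5.0000
k=3 load: inc=-2.142857, refl=-2.142857·0.428571=-0.9184; V=7.142857+-2.142857+-0.918367=4.0816

0 0 source 5.0000
1 3 load 7.1429
2 6 source 5.0000
3 9 load 4.0816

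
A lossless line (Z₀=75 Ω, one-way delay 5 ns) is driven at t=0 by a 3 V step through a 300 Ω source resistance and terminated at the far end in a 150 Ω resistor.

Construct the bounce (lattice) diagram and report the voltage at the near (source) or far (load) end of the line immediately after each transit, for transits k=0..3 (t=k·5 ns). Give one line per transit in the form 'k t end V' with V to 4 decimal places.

Γ_L=0.333333, Γ_S=0.600000; launch V₁=3·75/375=0.600000
k=0 src: V=0.6000
k=1 load: inc=0.600000, refl=0.600000·0.333333=0.2000; V=0.000000+0.600000+0.200000=0.8000
k=2 src: inc=0.200000, refl=0.200000·0.600000=0.1200; V=0.600000+0.200000+0.120000=0.9200
k=3 load: inc=0.120000, refl=0.120000·0.333333=0.0400; V=0.800000+0.120000+0.040000=0.9600

0 0 source 0.6000
1 5 load 0.8000
2 10 source 0.9200
3 15 load 0.9600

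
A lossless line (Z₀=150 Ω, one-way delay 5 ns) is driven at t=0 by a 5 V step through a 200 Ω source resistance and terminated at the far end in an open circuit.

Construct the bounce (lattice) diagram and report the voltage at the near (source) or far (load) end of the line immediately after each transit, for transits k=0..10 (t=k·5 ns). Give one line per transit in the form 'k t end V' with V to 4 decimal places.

Γ_L=1.000000, Γ_S=0.142857; launch V₁=5·150/350=2.142857
k=0 src: V=2.1429
k=1 load: inc=2.142857, refl=2.142857·1.000000=2.1429; V=0.000000+2.142857+2.142857=4.2857
k=2 src: inc=2.142857, refl=2.142857·0.142857=0.3061; V=2.142857+2.142857+0.306122=4.5918
k=3 load: inc=0.306122, refl=0.306122·1.000000=0.3061; V=4.285714+0.306122+0.306122=4.8980
k=4 src: inc=0.306122, refl=0.306122·0.142857=0.0437; V=4.591837+0.306122+0.043732=4.9417
k=5 load: inc=0.043732, refl=0.043732·1.000000=0.0437; V=4.897959+0.043732+0.043732=4.9854
k=6 src: inc=0.043732, refl=0.043732·0.142857=0.0062; V=4.941691+0.043732+0.006247=4.9917
k=7 load: inc=0.006247, refl=0.006247·1.000000=0.0062; V=4.985423+0.006247+0.006247=4.9979
k=8 src: inc=0.006247, refl=0.006247·0.142857=0.0009; V=4.991670+0.006247+0.000892=4.9988
k=9 load: inc=0.000892, refl=0.000892·1.000000=0.0009; V=4.997918+0.000892+0.000892=4.9997
k=10 src: inc=0.000892, refl=0.000892·0.142857=0.0001; V=4.998810+0.000892+0.000127=4.9998

0 0 source 2.1429
1 5 load 4.2857
2 10 source 4.5918
3 15 load 4.8980
4 20 source 4.9417
5 25 load 4.9854
6 30 source 4.9917
7 35 load 4.9979
8 40 source 4.9988
9 45 load 4.9997
10 50 source 4.9998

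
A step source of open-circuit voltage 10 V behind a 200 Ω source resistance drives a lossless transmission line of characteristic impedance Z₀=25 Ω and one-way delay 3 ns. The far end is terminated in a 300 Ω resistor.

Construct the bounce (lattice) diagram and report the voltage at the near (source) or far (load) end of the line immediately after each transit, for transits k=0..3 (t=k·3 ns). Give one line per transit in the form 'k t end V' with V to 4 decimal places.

0 0 source 1.1111
1 3 load 2.0513
2 6 source 2.7825
3 9 load 3.4013

Γ_L=0.846154, Γ_S=0.777778; launch V₁=10·25/225=1.111111
k=0 src: V=1.1111
k=1 load: inc=1.111111, refl=1.111111·0.846154=0.9402; V=0.000000+1.111111+0.940171=2.0513
k=2 src: inc=0.940171, refl=0.940171·0.777778=0.7312; V=1.111111+0.940171+0.731244=2.7825
k=3 load: inc=0.731244, refl=0.731244·0.846154=0.6187; V=2.051282+0.731244+0.618745=3.4013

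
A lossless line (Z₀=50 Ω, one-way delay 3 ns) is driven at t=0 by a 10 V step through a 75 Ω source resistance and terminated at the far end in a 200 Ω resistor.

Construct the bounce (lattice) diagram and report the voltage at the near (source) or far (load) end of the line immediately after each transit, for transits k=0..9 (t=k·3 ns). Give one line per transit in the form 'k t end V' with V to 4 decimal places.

0 0 source 4.0000
1 3 load 6.4000
2 6 source 6.8800
3 9 load 7.1680
4 12 source 7.2256
5 15 load 7.2602
6 18 source 7.2671
7 21 load 7.2712
8 24 source 7.2720
9 27 load 7.2725

Γ_L=0.600000, Γ_S=0.200000; launch V₁=10·50/125=4.000000
k=0 src: V=4.0000
k=1 load: inc=4.000000, refl=4.000000·0.600000=2.4000; V=0.000000+4.000000+2.400000=6.4000
k=2 src: inc=2.400000, refl=2.400000·0.200000=0.4800; V=4.000000+2.400000+0.480000=6.8800
k=3 load: inc=0.480000, refl=0.480000·0.600000=0.2880; V=6.400000+0.480000+0.288000=7.1680
k=4 src: inc=0.288000, refl=0.288000·0.200000=0.0576; V=6.880000+0.288000+0.057600=7.2256
k=5 load: inc=0.057600, refl=0.057600·0.600000=0.0346; V=7.168000+0.057600+0.034560=7.2602
k=6 src: inc=0.034560, refl=0.034560·0.200000=0.0069; V=7.225600+0.034560+0.006912=7.2671
k=7 load: inc=0.006912, refl=0.006912·0.600000=0.0041; V=7.260160+0.006912+0.004147=7.2712
k=8 src: inc=0.004147, refl=0.004147·0.200000=0.0008; V=7.267072+0.004147+0.000829=7.2720
k=9 load: inc=0.000829, refl=0.000829·0.600000=0.0005; V=7.271219+0.000829+0.000498=7.2725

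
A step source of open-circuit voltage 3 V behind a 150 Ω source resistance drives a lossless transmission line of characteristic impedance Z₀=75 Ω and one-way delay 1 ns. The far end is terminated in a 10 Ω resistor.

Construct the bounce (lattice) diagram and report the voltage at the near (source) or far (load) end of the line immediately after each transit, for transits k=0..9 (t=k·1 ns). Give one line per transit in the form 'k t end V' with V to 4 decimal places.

0 0 source 1.0000
1 1 load 0.2353
2 2 source -0.0196
3 3 load 0.1753
4 4 source 0.2403
5 5 load 0.1906
6 6 source 0.1740
7 7 load 0.1867
8 8 source 0.1909
9 9 load 0.1877

Γ_L=-0.764706, Γ_S=0.333333; launch V₁=3·75/225=1.000000
k=0 src: V=1.0000
k=1 load: inc=1.000000, refl=1.000000·-0.764706=-0.7647; V=0.000000+1.000000+-0.764706=0.2353
k=2 src: inc=-0.764706, refl=-0.764706·0.333333=-0.2549; V=1.000000+-0.764706+-0.254902=-0.0196
k=3 load: inc=-0.254902, refl=-0.254902·-0.764706=0.1949; V=0.235294+-0.254902+0.194925=0.1753
k=4 src: inc=0.194925, refl=0.194925·0.333333=0.0650; V=-0.019608+0.194925+0.064975=0.2403
k=5 load: inc=0.064975, refl=0.064975·-0.764706=-0.0497; V=0.175317+0.064975+-0.049687=0.1906
k=6 src: inc=-0.049687, refl=-0.049687·0.333333=-0.0166; V=0.240292+-0.049687+-0.016562=0.1740
k=7 load: inc=-0.016562, refl=-0.016562·-0.764706=0.0127; V=0.190605+-0.016562+0.012665=0.1867
k=8 src: inc=0.012665, refl=0.012665·0.333333=0.0042; V=0.174043+0.012665+0.004222=0.1909
k=9 load: inc=0.004222, refl=0.004222·-0.764706=-0.0032; V=0.186708+0.004222+-0.003228=0.1877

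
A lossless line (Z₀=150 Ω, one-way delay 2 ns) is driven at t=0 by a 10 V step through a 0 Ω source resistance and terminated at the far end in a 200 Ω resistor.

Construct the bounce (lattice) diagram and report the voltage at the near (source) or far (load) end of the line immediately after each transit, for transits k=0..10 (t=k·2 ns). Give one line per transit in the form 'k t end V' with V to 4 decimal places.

Γ_L=0.142857, Γ_S=-1.000000; launch V₁=10·150/150=10.000000
k=0 src: V=10.0000
k=1 load: inc=10.000000, refl=10.000000·0.142857=1.4286; V=0.000000+10.000000+1.428571=11.4286
k=2 src: inc=1.428571, refl=1.428571·-1.000000=-1.4286; V=10.000000+1.428571+-1.428571=10.0000
k=3 load: inc=-1.428571, refl=-1.428571·0.142857=-0.2041; V=11.428571+-1.428571+-0.204082=9.7959
k=4 src: inc=-0.204082, refl=-0.204082·-1.000000=0.2041; V=10.000000+-0.204082+0.204082=10.0000
k=5 load: inc=0.204082, refl=0.204082·0.142857=0.0292; V=9.795918+0.204082+0.029155=10.0292
k=6 src: inc=0.029155, refl=0.029155·-1.000000=-0.0292; V=10.000000+0.029155+-0.029155=10.0000
k=7 load: inc=-0.029155, refl=-0.029155·0.142857=-0.0042; V=10.029155+-0.029155+-0.004165=9.9958
k=8 src: inc=-0.004165, refl=-0.004165·-1.000000=0.0042; V=10.000000+-0.004165+0.004165=10.0000
k=9 load: inc=0.004165, refl=0.004165·0.142857=0.0006; V=9.995835+0.004165+0.000595=10.0006
k=10 src: inc=0.000595, refl=0.000595·-1.000000=-0.0006; V=10.000000+0.000595+-0.000595=10.0000

0 0 source 10.0000
1 2 load 11.4286
2 4 source 10.0000
3 6 load 9.7959
4 8 source 10.0000
5 10 load 10.0292
6 12 source 10.0000
7 14 load 9.9958
8 16 source 10.0000
9 18 load 10.0006
10 20 source 10.0000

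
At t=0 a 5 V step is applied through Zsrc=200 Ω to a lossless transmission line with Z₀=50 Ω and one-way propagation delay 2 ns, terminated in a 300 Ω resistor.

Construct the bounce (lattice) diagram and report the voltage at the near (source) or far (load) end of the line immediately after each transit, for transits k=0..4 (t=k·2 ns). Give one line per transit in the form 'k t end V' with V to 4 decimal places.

0 0 source 1.0000
1 2 load 1.7143
2 4 source 2.1429
3 6 load 2.4490
4 8 source 2.6327

Γ_L=0.714286, Γ_S=0.600000; launch V₁=5·50/250=1.000000
k=0 src: V=1.0000
k=1 load: inc=1.000000, refl=1.000000·0.714286=0.7143; V=0.000000+1.000000+0.714286=1.7143
k=2 src: inc=0.714286, refl=0.714286·0.600000=0.4286; V=1.000000+0.714286+0.428571=2.1429
k=3 load: inc=0.428571, refl=0.428571·0.714286=0.3061; V=1.714286+0.428571+0.306122=2.4490
k=4 src: inc=0.306122, refl=0.306122·0.600000=0.1837; V=2.142857+0.306122+0.183673=2.6327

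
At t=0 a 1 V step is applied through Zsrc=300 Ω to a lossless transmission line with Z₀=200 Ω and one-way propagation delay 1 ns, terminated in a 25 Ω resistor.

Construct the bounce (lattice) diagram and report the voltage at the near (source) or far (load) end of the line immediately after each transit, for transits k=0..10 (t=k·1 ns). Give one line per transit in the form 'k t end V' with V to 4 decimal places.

Γ_L=-0.777778, Γ_S=0.200000; launch V₁=1·200/500=0.400000
k=0 src: V=0.4000
k=1 load: inc=0.400000, refl=0.400000·-0.777778=-0.3111; V=0.000000+0.400000+-0.311111=0.0889
k=2 src: inc=-0.311111, refl=-0.311111·0.200000=-0.0622; V=0.400000+-0.311111+-0.062222=0.0267
k=3 load: inc=-0.062222, refl=-0.062222·-0.777778=0.0484; V=0.088889+-0.062222+0.048395=0.0751
k=4 src: inc=0.048395, refl=0.048395·0.200000=0.0097; V=0.026667+0.048395+0.009679=0.0847
k=5 load: inc=0.009679, refl=0.009679·-0.777778=-0.0075; V=0.075062+0.009679+-0.007528=0.0772
k=6 src: inc=-0.007528, refl=-0.007528·0.200000=-0.0015; V=0.084741+-0.007528+-0.001506=0.0757
k=7 load: inc=-0.001506, refl=-0.001506·-0.777778=0.0012; V=0.077213+-0.001506+0.001171=0.0769
k=8 src: inc=0.001171, refl=0.001171·0.200000=0.0002; V=0.075707+0.001171+0.000234=0.0771
k=9 load: inc=0.000234, refl=0.000234·-0.777778=-0.0002; V=0.076878+0.000234+-0.000182=0.0769
k=10 src: inc=-0.000182, refl=-0.000182·0.200000=-0.0000; V=0.077112+-0.000182+-0.000036=0.0769

0 0 source 0.4000
1 1 load 0.0889
2 2 source 0.0267
3 3 load 0.0751
4 4 source 0.0847
5 5 load 0.0772
6 6 source 0.0757
7 7 load 0.0769
8 8 source 0.0771
9 9 load 0.0769
10 10 source 0.0769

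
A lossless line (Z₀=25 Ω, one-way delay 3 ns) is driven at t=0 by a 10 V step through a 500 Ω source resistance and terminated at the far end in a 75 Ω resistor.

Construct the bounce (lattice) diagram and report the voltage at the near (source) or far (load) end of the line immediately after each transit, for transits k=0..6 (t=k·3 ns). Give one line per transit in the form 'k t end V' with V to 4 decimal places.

Γ_L=0.500000, Γ_S=0.904762; launch V₁=10·25/525=0.476190
k=0 src: V=0.4762
k=1 load: inc=0.476190, refl=0.476190·0.500000=0.2381; V=0.000000+0.476190+0.238095=0.7143
k=2 src: inc=0.238095, refl=0.238095·0.904762=0.2154; V=0.476190+0.238095+0.215420=0.9297
k=3 load: inc=0.215420, refl=0.215420·0.500000=0.1077; V=0.714286+0.215420+0.107710=1.0374
k=4 src: inc=0.107710, refl=0.107710·0.904762=0.0975; V=0.929705+0.107710+0.097452=1.1349
k=5 load: inc=0.097452, refl=0.097452·0.500000=0.0487; V=1.037415+0.097452+0.048726=1.1836
k=6 src: inc=0.048726, refl=0.048726·0.904762=0.0441; V=1.134867+0.048726+0.044085=1.2277

0 0 source 0.4762
1 3 load 0.7143
2 6 source 0.9297
3 9 load 1.0374
4 12 source 1.1349
5 15 load 1.1836
6 18 source 1.2277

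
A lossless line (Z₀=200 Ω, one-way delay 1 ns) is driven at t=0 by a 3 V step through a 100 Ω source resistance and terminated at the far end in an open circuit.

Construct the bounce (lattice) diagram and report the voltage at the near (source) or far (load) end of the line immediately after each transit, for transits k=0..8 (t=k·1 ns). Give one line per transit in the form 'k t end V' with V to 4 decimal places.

0 0 source 2.0000
1 1 load 4.0000
2 2 source 3.3333
3 3 load 2.6667
4 4 source 2.8889
5 5 load 3.1111
6 6 source 3.0370
7 7 load 2.9630
8 8 source 2.9877

Γ_L=1.000000, Γ_S=-0.333333; launch V₁=3·200/300=2.000000
k=0 src: V=2.0000
k=1 load: inc=2.000000, refl=2.000000·1.000000=2.0000; V=0.000000+2.000000+2.000000=4.0000
k=2 src: inc=2.000000, refl=2.000000·-0.333333=-0.6667; V=2.000000+2.000000+-0.666667=3.3333
k=3 load: inc=-0.666667, refl=-0.666667·1.000000=-0.6667; V=4.000000+-0.666667+-0.666667=2.6667
k=4 src: inc=-0.666667, refl=-0.666667·-0.333333=0.2222; V=3.333333+-0.666667+0.222222=2.8889
k=5 load: inc=0.222222, refl=0.222222·1.000000=0.2222; V=2.666667+0.222222+0.222222=3.1111
k=6 src: inc=0.222222, refl=0.222222·-0.333333=-0.0741; V=2.888889+0.222222+-0.074074=3.0370
k=7 load: inc=-0.074074, refl=-0.074074·1.000000=-0.0741; V=3.111111+-0.074074+-0.074074=2.9630
k=8 src: inc=-0.074074, refl=-0.074074·-0.333333=0.0247; V=3.037037+-0.074074+0.024691=2.9877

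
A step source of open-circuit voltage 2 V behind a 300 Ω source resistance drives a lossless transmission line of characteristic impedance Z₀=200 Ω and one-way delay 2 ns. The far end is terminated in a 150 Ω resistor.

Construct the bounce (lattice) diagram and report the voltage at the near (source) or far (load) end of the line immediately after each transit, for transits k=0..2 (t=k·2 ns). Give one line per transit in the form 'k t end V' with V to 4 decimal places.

Γ_L=-0.142857, Γ_S=0.200000; launch V₁=2·200/500=0.800000
k=0 src: V=0.8000
k=1 load: inc=0.800000, refl=0.800000·-0.142857=-0.1143; V=0.000000+0.800000+-0.114286=0.6857
k=2 src: inc=-0.114286, refl=-0.114286·0.200000=-0.0229; V=0.800000+-0.114286+-0.022857=0.6629

0 0 source 0.8000
1 2 load 0.6857
2 4 source 0.6629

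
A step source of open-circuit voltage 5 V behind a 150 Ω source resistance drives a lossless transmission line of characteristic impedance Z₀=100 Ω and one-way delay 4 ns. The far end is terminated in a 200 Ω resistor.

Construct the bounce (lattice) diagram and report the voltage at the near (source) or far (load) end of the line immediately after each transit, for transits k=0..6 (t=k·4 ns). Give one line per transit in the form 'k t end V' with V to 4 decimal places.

0 0 source 2.0000
1 4 load 2.6667
2 8 source 2.8000
3 12 load 2.8444
4 16 source 2.8533
5 20 load 2.8563
6 24 source 2.8569

Γ_L=0.333333, Γ_S=0.200000; launch V₁=5·100/250=2.000000
k=0 src: V=2.0000
k=1 load: inc=2.000000, refl=2.000000·0.333333=0.6667; V=0.000000+2.000000+0.666667=2.6667
k=2 src: inc=0.666667, refl=0.666667·0.200000=0.1333; V=2.000000+0.666667+0.133333=2.8000
k=3 load: inc=0.133333, refl=0.133333·0.333333=0.0444; V=2.666667+0.133333+0.044444=2.8444
k=4 src: inc=0.044444, refl=0.044444·0.200000=0.0089; V=2.800000+0.044444+0.008889=2.8533
k=5 load: inc=0.008889, refl=0.008889·0.333333=0.0030; V=2.844444+0.008889+0.002963=2.8563
k=6 src: inc=0.002963, refl=0.002963·0.200000=0.0006; V=2.853333+0.002963+0.000593=2.8569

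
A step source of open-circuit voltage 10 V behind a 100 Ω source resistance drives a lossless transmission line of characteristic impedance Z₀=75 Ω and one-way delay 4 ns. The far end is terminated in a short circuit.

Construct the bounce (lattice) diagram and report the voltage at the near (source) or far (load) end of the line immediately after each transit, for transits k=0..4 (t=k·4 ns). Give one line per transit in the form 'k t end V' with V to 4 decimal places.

0 0 source 4.2857
1 4 load 0.0000
2 8 source -0.6122
3 12 load 0.0000
4 16 source 0.0875

Γ_L=-1.000000, Γ_S=0.142857; launch V₁=10·75/175=4.285714
k=0 src: V=4.2857
k=1 load: inc=4.285714, refl=4.285714·-1.000000=-4.2857; V=0.000000+4.285714+-4.285714=0.0000
k=2 src: inc=-4.285714, refl=-4.285714·0.142857=-0.6122; V=4.285714+-4.285714+-0.612245=-0.6122
k=3 load: inc=-0.612245, refl=-0.612245·-1.000000=0.6122; V=0.000000+-0.612245+0.612245=0.0000
k=4 src: inc=0.612245, refl=0.612245·0.142857=0.0875; V=-0.612245+0.612245+0.087464=0.0875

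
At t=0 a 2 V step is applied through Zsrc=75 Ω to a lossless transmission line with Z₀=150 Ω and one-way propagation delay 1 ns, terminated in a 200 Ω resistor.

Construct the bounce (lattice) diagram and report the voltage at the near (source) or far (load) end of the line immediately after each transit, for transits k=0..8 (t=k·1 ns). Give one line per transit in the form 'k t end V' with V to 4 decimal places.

0 0 source 1.3333
1 1 load 1.5238
2 2 source 1.4603
3 3 load 1.4512
4 4 source 1.4543
5 5 load 1.4547
6 6 source 1.4546
7 7 load 1.4545
8 8 source 1.4545

Γ_L=0.142857, Γ_S=-0.333333; launch V₁=2·150/225=1.333333
k=0 src: V=1.3333
k=1 load: inc=1.333333, refl=1.333333·0.142857=0.1905; V=0.000000+1.333333+0.190476=1.5238
k=2 src: inc=0.190476, refl=0.190476·-0.333333=-0.0635; V=1.333333+0.190476+-0.063492=1.4603
k=3 load: inc=-0.063492, refl=-0.063492·0.142857=-0.0091; V=1.523810+-0.063492+-0.009070=1.4512
k=4 src: inc=-0.009070, refl=-0.009070·-0.333333=0.0030; V=1.460317+-0.009070+0.003023=1.4543
k=5 load: inc=0.003023, refl=0.003023·0.142857=0.0004; V=1.451247+0.003023+0.000432=1.4547
k=6 src: inc=0.000432, refl=0.000432·-0.333333=-0.0001; V=1.454271+0.000432+-0.000144=1.4546
k=7 load: inc=-0.000144, refl=-0.000144·0.142857=-0.0000; V=1.454703+-0.000144+-0.000021=1.4545
k=8 src: inc=-0.000021, refl=-0.000021·-0.333333=0.0000; V=1.454559+-0.000021+0.000007=1.4545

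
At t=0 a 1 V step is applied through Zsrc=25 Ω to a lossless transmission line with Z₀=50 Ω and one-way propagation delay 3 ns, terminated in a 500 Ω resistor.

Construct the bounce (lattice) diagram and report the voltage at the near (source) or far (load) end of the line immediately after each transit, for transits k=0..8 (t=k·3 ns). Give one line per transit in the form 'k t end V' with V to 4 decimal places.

0 0 source 0.6667
1 3 load 1.2121
2 6 source 1.0303
3 9 load 0.8815
4 12 source 0.9311
5 15 load 0.9717
6 18 source 0.9582
7 21 load 0.9471
8 24 source 0.9508

Γ_L=0.818182, Γ_S=-0.333333; launch V₁=1·50/75=0.666667
k=0 src: V=0.6667
k=1 load: inc=0.666667, refl=0.666667·0.818182=0.5455; V=0.000000+0.666667+0.545455=1.2121
k=2 src: inc=0.545455, refl=0.545455·-0.333333=-0.1818; V=0.666667+0.545455+-0.181818=1.0303
k=3 load: inc=-0.181818, refl=-0.181818·0.818182=-0.1488; V=1.212121+-0.181818+-0.148760=0.8815
k=4 src: inc=-0.148760, refl=-0.148760·-0.333333=0.0496; V=1.030303+-0.148760+0.049587=0.9311
k=5 load: inc=0.049587, refl=0.049587·0.818182=0.0406; V=0.881543+0.049587+0.040571=0.9717
k=6 src: inc=0.040571, refl=0.040571·-0.333333=-0.0135; V=0.931129+0.040571+-0.013524=0.9582
k=7 load: inc=-0.013524, refl=-0.013524·0.818182=-0.0111; V=0.971700+-0.013524+-0.011065=0.9471
k=8 src: inc=-0.011065, refl=-0.011065·-0.333333=0.0037; V=0.958177+-0.011065+0.003688=0.9508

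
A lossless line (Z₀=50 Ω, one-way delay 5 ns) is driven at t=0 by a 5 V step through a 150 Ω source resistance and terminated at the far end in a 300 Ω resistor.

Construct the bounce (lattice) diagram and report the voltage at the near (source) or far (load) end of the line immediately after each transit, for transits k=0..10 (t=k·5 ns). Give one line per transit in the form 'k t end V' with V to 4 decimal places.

Γ_L=0.714286, Γ_S=0.500000; launch V₁=5·50/200=1.250000
k=0 src: V=1.2500
k=1 load: inc=1.250000, refl=1.250000·0.714286=0.8929; V=0.000000+1.250000+0.892857=2.1429
k=2 src: inc=0.892857, refl=0.892857·0.500000=0.4464; V=1.250000+0.892857+0.446429=2.5893
k=3 load: inc=0.446429, refl=0.446429·0.714286=0.3189; V=2.142857+0.446429+0.318878=2.9082
k=4 src: inc=0.318878, refl=0.318878·0.500000=0.1594; V=2.589286+0.318878+0.159439=3.0676
k=5 load: inc=0.159439, refl=0.159439·0.714286=0.1139; V=2.908163+0.159439+0.113885=3.1815
k=6 src: inc=0.113885, refl=0.113885·0.500000=0.0569; V=3.067602+0.113885+0.056942=3.2384
k=7 load: inc=0.056942, refl=0.056942·0.714286=0.0407; V=3.181487+0.056942+0.040673=3.2791
k=8 src: inc=0.040673, refl=0.040673·0.500000=0.0203; V=3.238429+0.040673+0.020337=3.2994
k=9 load: inc=0.020337, refl=0.020337·0.714286=0.0145; V=3.279102+0.020337+0.014526=3.3140
k=10 src: inc=0.014526, refl=0.014526·0.500000=0.0073; V=3.299439+0.014526+0.007263=3.3212

0 0 source 1.2500
1 5 load 2.1429
2 10 source 2.5893
3 15 load 2.9082
4 20 source 3.0676
5 25 load 3.1815
6 30 source 3.2384
7 35 load 3.2791
8 40 source 3.2994
9 45 load 3.3140
10 50 source 3.3212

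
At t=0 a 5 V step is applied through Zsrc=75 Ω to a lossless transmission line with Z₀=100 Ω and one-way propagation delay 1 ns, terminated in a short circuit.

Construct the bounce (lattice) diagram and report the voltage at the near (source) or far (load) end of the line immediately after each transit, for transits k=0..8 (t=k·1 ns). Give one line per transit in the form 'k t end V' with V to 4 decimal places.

Γ_L=-1.000000, Γ_S=-0.142857; launch V₁=5·100/175=2.857143
k=0 src: V=2.8571
k=1 load: inc=2.857143, refl=2.857143·-1.000000=-2.8571; V=0.000000+2.857143+-2.857143=0.0000
k=2 src: inc=-2.857143, refl=-2.857143·-0.142857=0.4082; V=2.857143+-2.857143+0.408163=0.4082
k=3 load: inc=0.408163, refl=0.408163·-1.000000=-0.4082; V=0.000000+0.408163+-0.408163=0.0000
k=4 src: inc=-0.408163, refl=-0.408163·-0.142857=0.0583; V=0.408163+-0.408163+0.058309=0.0583
k=5 load: inc=0.058309, refl=0.058309·-1.000000=-0.0583; V=0.000000+0.058309+-0.058309=0.0000
k=6 src: inc=-0.058309, refl=-0.058309·-0.142857=0.0083; V=0.058309+-0.058309+0.008330=0.0083
k=7 load: inc=0.008330, refl=0.008330·-1.000000=-0.0083; V=0.000000+0.008330+-0.008330=0.0000
k=8 src: inc=-0.008330, refl=-0.008330·-0.142857=0.0012; V=0.008330+-0.008330+0.001190=0.0012

0 0 source 2.8571
1 1 load 0.0000
2 2 source 0.4082
3 3 load 0.0000
4 4 source 0.0583
5 5 load 0.0000
6 6 source 0.0083
7 7 load 0.0000
8 8 source 0.0012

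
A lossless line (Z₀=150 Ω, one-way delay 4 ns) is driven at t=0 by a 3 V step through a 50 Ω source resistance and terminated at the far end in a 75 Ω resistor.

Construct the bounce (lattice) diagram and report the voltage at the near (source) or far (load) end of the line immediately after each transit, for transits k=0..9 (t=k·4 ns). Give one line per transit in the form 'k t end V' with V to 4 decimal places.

0 0 source 2.2500
1 4 load 1.5000
2 8 source 1.8750
3 12 load 1.7500
4 16 source 1.8125
5 20 load 1.7917
6 24 source 1.8021
7 28 load 1.7986
8 32 source 1.8003
9 36 load 1.7998

Γ_L=-0.333333, Γ_S=-0.500000; launch V₁=3·150/200=2.250000
k=0 src: V=2.2500
k=1 load: inc=2.250000, refl=2.250000·-0.333333=-0.7500; V=0.000000+2.250000+-0.750000=1.5000
k=2 src: inc=-0.750000, refl=-0.750000·-0.500000=0.3750; V=2.250000+-0.750000+0.375000=1.8750
k=3 load: inc=0.375000, refl=0.375000·-0.333333=-0.1250; V=1.500000+0.375000+-0.125000=1.7500
k=4 src: inc=-0.125000, refl=-0.125000·-0.500000=0.0625; V=1.875000+-0.125000+0.062500=1.8125
k=5 load: inc=0.062500, refl=0.062500·-0.333333=-0.0208; V=1.750000+0.062500+-0.020833=1.7917
k=6 src: inc=-0.020833, refl=-0.020833·-0.500000=0.0104; V=1.812500+-0.020833+0.010417=1.8021
k=7 load: inc=0.010417, refl=0.010417·-0.333333=-0.0035; V=1.791667+0.010417+-0.003472=1.7986
k=8 src: inc=-0.003472, refl=-0.003472·-0.500000=0.0017; V=1.802083+-0.003472+0.001736=1.8003
k=9 load: inc=0.001736, refl=0.001736·-0.333333=-0.0006; V=1.798611+0.001736+-0.000579=1.7998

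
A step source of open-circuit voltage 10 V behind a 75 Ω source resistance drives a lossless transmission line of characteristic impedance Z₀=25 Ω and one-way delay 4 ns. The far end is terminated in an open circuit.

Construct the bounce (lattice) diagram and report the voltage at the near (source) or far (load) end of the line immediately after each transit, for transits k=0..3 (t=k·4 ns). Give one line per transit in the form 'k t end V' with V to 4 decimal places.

Γ_L=1.000000, Γ_S=0.500000; launch V₁=10·25/100=2.500000
k=0 src: V=2.5000
k=1 load: inc=2.500000, refl=2.500000·1.000000=2.5000; V=0.000000+2.500000+2.500000=5.0000
k=2 src: inc=2.500000, refl=2.500000·0.500000=1.2500; V=2.500000+2.500000+1.250000=6.2500
k=3 load: inc=1.250000, refl=1.250000·1.000000=1.2500; V=5.000000+1.250000+1.250000=7.5000

0 0 source 2.5000
1 4 load 5.0000
2 8 source 6.2500
3 12 load 7.5000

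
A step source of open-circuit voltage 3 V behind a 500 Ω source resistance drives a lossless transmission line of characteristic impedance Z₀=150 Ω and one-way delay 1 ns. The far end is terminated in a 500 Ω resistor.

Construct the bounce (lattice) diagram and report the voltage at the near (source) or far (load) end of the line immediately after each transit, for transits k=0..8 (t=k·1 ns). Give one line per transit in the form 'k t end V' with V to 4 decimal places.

0 0 source 0.6923
1 1 load 1.0651
2 2 source 1.2658
3 3 load 1.3739
4 4 source 1.4321
5 5 load 1.4634
6 6 source 1.4803
7 7 load 1.4894
8 8 source 1.4943

Γ_L=0.538462, Γ_S=0.538462; launch V₁=3·150/650=0.692308
k=0 src: V=0.6923
k=1 load: inc=0.692308, refl=0.692308·0.538462=0.3728; V=0.000000+0.692308+0.372781=1.0651
k=2 src: inc=0.372781, refl=0.372781·0.538462=0.2007; V=0.692308+0.372781+0.200728=1.2658
k=3 load: inc=0.200728, refl=0.200728·0.538462=0.1081; V=1.065089+0.200728+0.108084=1.3739
k=4 src: inc=0.108084, refl=0.108084·0.538462=0.0582; V=1.265817+0.108084+0.058199=1.4321
k=5 load: inc=0.058199, refl=0.058199·0.538462=0.0313; V=1.373901+0.058199+0.031338=1.4634
k=6 src: inc=0.031338, refl=0.031338·0.538462=0.0169; V=1.432101+0.031338+0.016874=1.4803
k=7 load: inc=0.016874, refl=0.016874·0.538462=0.0091; V=1.463439+0.016874+0.009086=1.4894
k=8 src: inc=0.009086, refl=0.009086·0.538462=0.0049; V=1.480313+0.009086+0.004893=1.4943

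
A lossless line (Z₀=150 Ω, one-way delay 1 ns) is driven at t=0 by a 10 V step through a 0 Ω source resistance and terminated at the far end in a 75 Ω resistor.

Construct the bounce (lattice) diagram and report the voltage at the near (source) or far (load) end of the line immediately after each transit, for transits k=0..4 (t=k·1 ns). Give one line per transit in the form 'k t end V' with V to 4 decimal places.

0 0 source 10.0000
1 1 load 6.6667
2 2 source 10.0000
3 3 load 8.8889
4 4 source 10.0000

Γ_L=-0.333333, Γ_S=-1.000000; launch V₁=10·150/150=10.000000
k=0 src: V=10.0000
k=1 load: inc=10.000000, refl=10.000000·-0.333333=-3.3333; V=0.000000+10.000000+-3.333333=6.6667
k=2 src: inc=-3.333333, refl=-3.333333·-1.000000=3.3333; V=10.000000+-3.333333+3.333333=10.0000
k=3 load: inc=3.333333, refl=3.333333·-0.333333=-1.1111; V=6.666667+3.333333+-1.111111=8.8889
k=4 src: inc=-1.111111, refl=-1.111111·-1.000000=1.1111; V=10.000000+-1.111111+1.111111=10.0000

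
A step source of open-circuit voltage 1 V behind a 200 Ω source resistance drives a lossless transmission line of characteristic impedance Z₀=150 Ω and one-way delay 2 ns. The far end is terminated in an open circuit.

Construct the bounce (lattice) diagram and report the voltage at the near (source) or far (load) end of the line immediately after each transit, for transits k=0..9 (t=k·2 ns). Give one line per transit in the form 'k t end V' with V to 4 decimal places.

Γ_L=1.000000, Γ_S=0.142857; launch V₁=1·150/350=0.428571
k=0 src: V=0.4286
k=1 load: inc=0.428571, refl=0.428571·1.000000=0.4286; V=0.000000+0.428571+0.428571=0.8571
k=2 src: inc=0.428571, refl=0.428571·0.142857=0.0612; V=0.428571+0.428571+0.061224=0.9184
k=3 load: inc=0.061224, refl=0.061224·1.000000=0.0612; V=0.857143+0.061224+0.061224=0.9796
k=4 src: inc=0.061224, refl=0.061224·0.142857=0.0087; V=0.918367+0.061224+0.008746=0.9883
k=5 load: inc=0.008746, refl=0.008746·1.000000=0.0087; V=0.979592+0.008746+0.008746=0.9971
k=6 src: inc=0.008746, refl=0.008746·0.142857=0.0012; V=0.988338+0.008746+0.001249=0.9983
k=7 load: inc=0.001249, refl=0.001249·1.000000=0.0012; V=0.997085+0.001249+0.001249=0.9996
k=8 src: inc=0.001249, refl=0.001249·0.142857=0.0002; V=0.998334+0.001249+0.000178=0.9998
k=9 load: inc=0.000178, refl=0.000178·1.000000=0.0002; V=0.999584+0.000178+0.000178=0.9999

0 0 source 0.4286
1 2 load 0.8571
2 4 source 0.9184
3 6 load 0.9796
4 8 source 0.9883
5 10 load 0.9971
6 12 source 0.9983
7 14 load 0.9996
8 16 source 0.9998
9 18 load 0.9999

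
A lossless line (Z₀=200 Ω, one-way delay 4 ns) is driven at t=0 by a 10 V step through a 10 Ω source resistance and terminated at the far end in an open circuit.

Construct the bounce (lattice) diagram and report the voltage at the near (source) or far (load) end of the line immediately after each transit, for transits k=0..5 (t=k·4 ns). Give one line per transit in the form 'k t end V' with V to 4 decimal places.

0 0 source 9.5238
1 4 load 19.0476
2 8 source 10.4308
3 12 load 1.8141
4 16 source 9.6102
5 20 load 17.4063

Γ_L=1.000000, Γ_S=-0.904762; launch V₁=10·200/210=9.523810
k=0 src: V=9.5238
k=1 load: inc=9.523810, refl=9.523810·1.000000=9.5238; V=0.000000+9.523810+9.523810=19.0476
k=2 src: inc=9.523810, refl=9.523810·-0.904762=-8.6168; V=9.523810+9.523810+-8.616780=10.4308
k=3 load: inc=-8.616780, refl=-8.616780·1.000000=-8.6168; V=19.047619+-8.616780+-8.616780=1.8141
k=4 src: inc=-8.616780, refl=-8.616780·-0.904762=7.7961; V=10.430839+-8.616780+7.796134=9.6102
k=5 load: inc=7.796134, refl=7.796134·1.000000=7.7961; V=1.814059+7.796134+7.796134=17.4063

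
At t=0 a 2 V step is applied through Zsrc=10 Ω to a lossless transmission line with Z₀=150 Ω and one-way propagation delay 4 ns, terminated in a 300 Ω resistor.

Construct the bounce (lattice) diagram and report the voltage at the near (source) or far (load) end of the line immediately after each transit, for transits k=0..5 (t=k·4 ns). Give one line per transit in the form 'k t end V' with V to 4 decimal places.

0 0 source 1.8750
1 4 load 2.5000
2 8 source 1.9531
3 12 load 1.7708
4 16 source 1.9303
5 20 load 1.9835

Γ_L=0.333333, Γ_S=-0.875000; launch V₁=2·150/160=1.875000
k=0 src: V=1.8750
k=1 load: inc=1.875000, refl=1.875000·0.333333=0.6250; V=0.000000+1.875000+0.625000=2.5000
k=2 src: inc=0.625000, refl=0.625000·-0.875000=-0.5469; V=1.875000+0.625000+-0.546875=1.9531
k=3 load: inc=-0.546875, refl=-0.546875·0.333333=-0.1823; V=2.500000+-0.546875+-0.182292=1.7708
k=4 src: inc=-0.182292, refl=-0.182292·-0.875000=0.1595; V=1.953125+-0.182292+0.159505=1.9303
k=5 load: inc=0.159505, refl=0.159505·0.333333=0.0532; V=1.770833+0.159505+0.053168=1.9835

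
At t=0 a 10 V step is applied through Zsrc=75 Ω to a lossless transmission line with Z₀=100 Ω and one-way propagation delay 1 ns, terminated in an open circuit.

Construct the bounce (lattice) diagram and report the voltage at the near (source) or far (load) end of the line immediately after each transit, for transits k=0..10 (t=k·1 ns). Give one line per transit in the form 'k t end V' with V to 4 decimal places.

Γ_L=1.000000, Γ_S=-0.142857; launch V₁=10·100/175=5.714286
k=0 src: V=5.7143
k=1 load: inc=5.714286, refl=5.714286·1.000000=5.7143; V=0.000000+5.714286+5.714286=11.4286
k=2 src: inc=5.714286, refl=5.714286·-0.142857=-0.8163; V=5.714286+5.714286+-0.816327=10.6122
k=3 load: inc=-0.816327, refl=-0.816327·1.000000=-0.8163; V=11.428571+-0.816327+-0.816327=9.7959
k=4 src: inc=-0.816327, refl=-0.816327·-0.142857=0.1166; V=10.612245+-0.816327+0.116618=9.9125
k=5 load: inc=0.116618, refl=0.116618·1.000000=0.1166; V=9.795918+0.116618+0.116618=10.0292
k=6 src: inc=0.116618, refl=0.116618·-0.142857=-0.0167; V=9.912536+0.116618+-0.016660=10.0125
k=7 load: inc=-0.016660, refl=-0.016660·1.000000=-0.0167; V=10.029155+-0.016660+-0.016660=9.9958
k=8 src: inc=-0.016660, refl=-0.016660·-0.142857=0.0024; V=10.012495+-0.016660+0.002380=9.9982
k=9 load: inc=0.002380, refl=0.002380·1.000000=0.0024; V=9.995835+0.002380+0.002380=10.0006
k=10 src: inc=0.002380, refl=0.002380·-0.142857=-0.0003; V=9.998215+0.002380+-0.000340=10.0003

0 0 source 5.7143
1 1 load 11.4286
2 2 source 10.6122
3 3 load 9.7959
4 4 source 9.9125
5 5 load 10.0292
6 6 source 10.0125
7 7 load 9.9958
8 8 source 9.9982
9 9 load 10.0006
10 10 source 10.0003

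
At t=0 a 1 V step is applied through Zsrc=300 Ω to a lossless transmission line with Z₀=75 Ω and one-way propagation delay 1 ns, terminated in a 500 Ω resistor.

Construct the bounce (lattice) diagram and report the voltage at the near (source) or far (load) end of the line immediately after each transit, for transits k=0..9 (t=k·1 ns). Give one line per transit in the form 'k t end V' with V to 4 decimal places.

Γ_L=0.739130, Γ_S=0.600000; launch V₁=1·75/375=0.200000
k=0 src: V=0.2000
k=1 load: inc=0.200000, refl=0.200000·0.739130=0.1478; V=0.000000+0.200000+0.147826=0.3478
k=2 src: inc=0.147826, refl=0.147826·0.600000=0.0887; V=0.200000+0.147826+0.088696=0.4365
k=3 load: inc=0.088696, refl=0.088696·0.739130=0.0656; V=0.347826+0.088696+0.065558=0.5021
k=4 src: inc=0.065558, refl=0.065558·0.600000=0.0393; V=0.436522+0.065558+0.039335=0.5414
k=5 load: inc=0.039335, refl=0.039335·0.739130=0.0291; V=0.502079+0.039335+0.029073=0.5705
k=6 src: inc=0.029073, refl=0.029073·0.600000=0.0174; V=0.541414+0.029073+0.017444=0.5879
k=7 load: inc=0.017444, refl=0.017444·0.739130=0.0129; V=0.570487+0.017444+0.012893=0.6008
k=8 src: inc=0.012893, refl=0.012893·0.600000=0.0077; V=0.587931+0.012893+0.007736=0.6086
k=9 load: inc=0.007736, refl=0.007736·0.739130=0.0057; V=0.600825+0.007736+0.005718=0.6143

0 0 source 0.2000
1 1 load 0.3478
2 2 source 0.4365
3 3 load 0.5021
4 4 source 0.5414
5 5 load 0.5705
6 6 source 0.5879
7 7 load 0.6008
8 8 source 0.6086
9 9 load 0.6143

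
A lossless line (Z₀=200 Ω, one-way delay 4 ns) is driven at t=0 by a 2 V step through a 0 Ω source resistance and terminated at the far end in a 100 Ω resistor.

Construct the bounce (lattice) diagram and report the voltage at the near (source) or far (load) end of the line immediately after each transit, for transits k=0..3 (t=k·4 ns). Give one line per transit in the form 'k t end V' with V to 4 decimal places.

Γ_L=-0.333333, Γ_S=-1.000000; launch V₁=2·200/200=2.000000
k=0 src: V=2.0000
k=1 load: inc=2.000000, refl=2.000000·-0.333333=-0.6667; V=0.000000+2.000000+-0.666667=1.3333
k=2 src: inc=-0.666667, refl=-0.666667·-1.000000=0.6667; V=2.000000+-0.666667+0.666667=2.0000
k=3 load: inc=0.666667, refl=0.666667·-0.333333=-0.2222; V=1.333333+0.666667+-0.222222=1.7778

0 0 source 2.0000
1 4 load 1.3333
2 8 source 2.0000
3 12 load 1.7778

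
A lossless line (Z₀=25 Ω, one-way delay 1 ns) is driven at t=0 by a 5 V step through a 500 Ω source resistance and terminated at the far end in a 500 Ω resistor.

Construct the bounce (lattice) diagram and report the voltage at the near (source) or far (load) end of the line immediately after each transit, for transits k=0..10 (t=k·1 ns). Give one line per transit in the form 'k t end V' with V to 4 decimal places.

0 0 source 0.2381
1 1 load 0.4535
2 2 source 0.6484
3 3 load 0.8248
4 4 source 0.9843
5 5 load 1.1287
6 6 source 1.2593
7 7 load 1.3774
8 8 source 1.4843
9 9 load 1.5811
10 10 source 1.6686

Γ_L=0.904762, Γ_S=0.904762; launch V₁=5·25/525=0.238095
k=0 src: V=0.2381
k=1 load: inc=0.238095, refl=0.238095·0.904762=0.2154; V=0.000000+0.238095+0.215420=0.4535
k=2 src: inc=0.215420, refl=0.215420·0.904762=0.1949; V=0.238095+0.215420+0.194903=0.6484
k=3 load: inc=0.194903, refl=0.194903·0.904762=0.1763; V=0.453515+0.194903+0.176341=0.8248
k=4 src: inc=0.176341, refl=0.176341·0.904762=0.1595; V=0.648418+0.176341+0.159547=0.9843
k=5 load: inc=0.159547, refl=0.159547·0.904762=0.1444; V=0.824759+0.159547+0.144352=1.1287
k=6 src: inc=0.144352, refl=0.144352·0.904762=0.1306; V=0.984306+0.144352+0.130604=1.2593
k=7 load: inc=0.130604, refl=0.130604·0.904762=0.1182; V=1.128658+0.130604+0.118166=1.3774
k=8 src: inc=0.118166, refl=0.118166·0.904762=0.1069; V=1.259262+0.118166+0.106912=1.4843
k=9 load: inc=0.106912, refl=0.106912·0.904762=0.0967; V=1.377427+0.106912+0.096730=1.5811
k=10 src: inc=0.096730, refl=0.096730·0.904762=0.0875; V=1.484339+0.096730+0.087517=1.6686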